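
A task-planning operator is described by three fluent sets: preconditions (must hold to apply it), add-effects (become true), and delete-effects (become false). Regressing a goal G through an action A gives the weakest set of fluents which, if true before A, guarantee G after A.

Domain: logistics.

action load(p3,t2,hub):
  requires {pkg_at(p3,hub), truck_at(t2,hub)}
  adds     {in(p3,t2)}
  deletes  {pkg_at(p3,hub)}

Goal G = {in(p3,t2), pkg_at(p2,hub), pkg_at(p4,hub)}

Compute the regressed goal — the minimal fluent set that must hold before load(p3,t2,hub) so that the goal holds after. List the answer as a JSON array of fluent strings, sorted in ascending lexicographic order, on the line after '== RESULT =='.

Compute (G \ add) ∪ pre:
  G ∩ del = {}  (empty — regression defined)
  G \ add = {in(p3,t2), pkg_at(p2,hub), pkg_at(p4,hub)} \ {in(p3,t2)} = {pkg_at(p2,hub), pkg_at(p4,hub)}
  ∪ pre   = {pkg_at(p2,hub), pkg_at(p4,hub)} ∪ {pkg_at(p3,hub), truck_at(t2,hub)}
          = {pkg_at(p2,hub), pkg_at(p3,hub), pkg_at(p4,hub), truck_at(t2,hub)}

== RESULT ==
["pkg_at(p2,hub)", "pkg_at(p3,hub)", "pkg_at(p4,hub)", "truck_at(t2,hub)"]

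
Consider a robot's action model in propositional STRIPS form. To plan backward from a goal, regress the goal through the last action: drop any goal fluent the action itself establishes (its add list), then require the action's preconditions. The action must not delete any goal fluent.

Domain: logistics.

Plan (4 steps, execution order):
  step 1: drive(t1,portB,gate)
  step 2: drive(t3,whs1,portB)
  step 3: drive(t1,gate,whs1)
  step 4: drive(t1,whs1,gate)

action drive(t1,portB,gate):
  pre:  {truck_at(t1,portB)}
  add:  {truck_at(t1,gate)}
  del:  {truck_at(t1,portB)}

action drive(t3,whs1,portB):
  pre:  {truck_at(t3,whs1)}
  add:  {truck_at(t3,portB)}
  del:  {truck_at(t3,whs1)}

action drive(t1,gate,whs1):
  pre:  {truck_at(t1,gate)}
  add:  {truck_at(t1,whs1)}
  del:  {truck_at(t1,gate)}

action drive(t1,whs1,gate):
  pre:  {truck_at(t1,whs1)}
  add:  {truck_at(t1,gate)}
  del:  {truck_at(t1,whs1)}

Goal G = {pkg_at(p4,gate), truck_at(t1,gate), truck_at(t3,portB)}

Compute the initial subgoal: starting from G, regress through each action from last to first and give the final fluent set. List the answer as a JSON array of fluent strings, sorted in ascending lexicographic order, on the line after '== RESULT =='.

Work backward from the goal:
  through step 4 (drive(t1,whs1,gate)): drop {truck_at(t1,gate)}, keep {pkg_at(p4,gate), truck_at(t3,portB)}, require {truck_at(t1,whs1)}
    → {pkg_at(p4,gate), truck_at(t1,whs1), truck_at(t3,portB)}
  through step 3 (drive(t1,gate,whs1)): drop {truck_at(t1,whs1)}, keep {pkg_at(p4,gate), truck_at(t3,portB)}, require {truck_at(t1,gate)}
    → {pkg_at(p4,gate), truck_at(t1,gate), truck_at(t3,portB)}
  through step 2 (drive(t3,whs1,portB)): drop {truck_at(t3,portB)}, keep {pkg_at(p4,gate), truck_at(t1,gate)}, require {truck_at(t3,whs1)}
    → {pkg_at(p4,gate), truck_at(t1,gate), truck_at(t3,whs1)}
  through step 1 (drive(t1,portB,gate)): drop {truck_at(t1,gate)}, keep {pkg_at(p4,gate), truck_at(t3,whs1)}, require {truck_at(t1,portB)}
    → {pkg_at(p4,gate), truck_at(t1,portB), truck_at(t3,whs1)}

== RESULT ==
["pkg_at(p4,gate)", "truck_at(t1,portB)", "truck_at(t3,whs1)"]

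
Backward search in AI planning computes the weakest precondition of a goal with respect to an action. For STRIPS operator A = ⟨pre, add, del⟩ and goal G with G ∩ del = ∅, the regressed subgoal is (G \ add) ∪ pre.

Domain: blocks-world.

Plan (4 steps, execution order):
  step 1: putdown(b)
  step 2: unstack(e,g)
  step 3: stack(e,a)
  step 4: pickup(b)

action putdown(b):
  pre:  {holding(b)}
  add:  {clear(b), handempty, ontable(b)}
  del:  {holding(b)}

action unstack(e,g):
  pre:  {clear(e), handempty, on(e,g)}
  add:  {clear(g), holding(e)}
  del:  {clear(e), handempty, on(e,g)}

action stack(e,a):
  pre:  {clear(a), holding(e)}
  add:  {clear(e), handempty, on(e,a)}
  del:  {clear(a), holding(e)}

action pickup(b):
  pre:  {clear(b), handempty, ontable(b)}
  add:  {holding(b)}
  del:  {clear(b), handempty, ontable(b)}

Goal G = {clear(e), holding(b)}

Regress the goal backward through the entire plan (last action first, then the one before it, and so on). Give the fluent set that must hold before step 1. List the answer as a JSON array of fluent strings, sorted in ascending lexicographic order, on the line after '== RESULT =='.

Regress step by step:
  through step 4 (pickup(b)): drop {holding(b)}, keep {clear(e)}, require {clear(b), handempty, ontable(b)}
    → {clear(b), clear(e), handempty, ontable(b)}
  through step 3 (stack(e,a)): drop {clear(e), handempty}, keep {clear(b), ontable(b)}, require {clear(a), holding(e)}
    → {clear(a), clear(b), holding(e), ontable(b)}
  through step 2 (unstack(e,g)): drop {holding(e)}, keep {clear(a), clear(b), ontable(b)}, require {clear(e), handempty, on(e,g)}
    → {clear(a), clear(b), clear(e), handempty, on(e,g), ontable(b)}
  through step 1 (putdown(b)): drop {clear(b), handempty, ontable(b)}, keep {clear(a), clear(e), on(e,g)}, require {holding(b)}
    → {clear(a), clear(e), holding(b), on(e,g)}

== RESULT ==
["clear(a)", "clear(e)", "holding(b)", "on(e,g)"]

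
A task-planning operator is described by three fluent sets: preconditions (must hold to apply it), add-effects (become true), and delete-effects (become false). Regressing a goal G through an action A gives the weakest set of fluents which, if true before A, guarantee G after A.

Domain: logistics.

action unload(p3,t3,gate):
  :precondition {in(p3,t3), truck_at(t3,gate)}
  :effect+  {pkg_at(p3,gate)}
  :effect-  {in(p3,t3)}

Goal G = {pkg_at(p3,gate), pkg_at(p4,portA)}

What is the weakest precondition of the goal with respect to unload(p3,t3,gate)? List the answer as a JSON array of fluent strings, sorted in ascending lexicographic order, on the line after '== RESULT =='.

Regress:
  G ∩ del = {}  (empty — regression defined)
  G \ add = {pkg_at(p3,gate), pkg_at(p4,portA)} \ {pkg_at(p3,gate)} = {pkg_at(p4,portA)}
  ∪ pre   = {pkg_at(p4,portA)} ∪ {in(p3,t3), truck_at(t3,gate)}
          = {in(p3,t3), pkg_at(p4,portA), truck_at(t3,gate)}

== RESULT ==
["in(p3,t3)", "pkg_at(p4,portA)", "truck_at(t3,gate)"]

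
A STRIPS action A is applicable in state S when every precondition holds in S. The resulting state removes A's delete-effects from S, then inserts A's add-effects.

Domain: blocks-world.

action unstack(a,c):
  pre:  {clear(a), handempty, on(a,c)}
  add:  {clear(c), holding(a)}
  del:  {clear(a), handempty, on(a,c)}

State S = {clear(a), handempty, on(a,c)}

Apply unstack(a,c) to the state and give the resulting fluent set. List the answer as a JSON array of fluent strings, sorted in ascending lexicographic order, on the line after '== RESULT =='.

Compute (S \ del) ∪ add:
  pre ⊆ S: {clear(a), handempty, on(a,c)} ⊆ S  — applicable
  S \ del = {}
  ∪ add   = {clear(c), holding(a)}

== RESULT ==
["clear(c)", "holding(a)"]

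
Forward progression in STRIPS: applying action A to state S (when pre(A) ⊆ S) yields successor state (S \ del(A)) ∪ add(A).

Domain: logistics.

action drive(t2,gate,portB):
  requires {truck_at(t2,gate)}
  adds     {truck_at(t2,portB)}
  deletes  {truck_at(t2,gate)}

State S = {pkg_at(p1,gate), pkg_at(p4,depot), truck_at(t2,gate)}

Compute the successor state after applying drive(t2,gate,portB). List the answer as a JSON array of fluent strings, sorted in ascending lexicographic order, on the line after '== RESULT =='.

Compute (S \ del) ∪ add:
  pre ⊆ S: {truck_at(t2,gate)} ⊆ S  — applicable
  S \ del = {pkg_at(p1,gate), pkg_at(p4,depot)}
  ∪ add   = {pkg_at(p1,gate), pkg_at(p4,depot), truck_at(t2,portB)}

== RESULT ==
["pkg_at(p1,gate)", "pkg_at(p4,depot)", "truck_at(t2,portB)"]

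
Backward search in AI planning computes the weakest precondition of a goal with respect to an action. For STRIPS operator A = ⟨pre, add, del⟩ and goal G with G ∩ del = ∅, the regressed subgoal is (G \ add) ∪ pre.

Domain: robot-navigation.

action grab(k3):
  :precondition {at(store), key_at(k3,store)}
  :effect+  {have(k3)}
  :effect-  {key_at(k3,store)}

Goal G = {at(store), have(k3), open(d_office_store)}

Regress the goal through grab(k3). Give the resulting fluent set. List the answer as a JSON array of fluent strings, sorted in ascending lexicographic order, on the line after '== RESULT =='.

Compute (G \ add) ∪ pre:
  G ∩ del = {}  (empty — regression defined)
  G \ add = {at(store), have(k3), open(d_office_store)} \ {have(k3)} = {at(store), open(d_office_store)}
  ∪ pre   = {at(store), open(d_office_store)} ∪ {at(store), key_at(k3,store)}
          = {at(store), key_at(k3,store), open(d_office_store)}

== RESULT ==
["at(store)", "key_at(k3,store)", "open(d_office_store)"]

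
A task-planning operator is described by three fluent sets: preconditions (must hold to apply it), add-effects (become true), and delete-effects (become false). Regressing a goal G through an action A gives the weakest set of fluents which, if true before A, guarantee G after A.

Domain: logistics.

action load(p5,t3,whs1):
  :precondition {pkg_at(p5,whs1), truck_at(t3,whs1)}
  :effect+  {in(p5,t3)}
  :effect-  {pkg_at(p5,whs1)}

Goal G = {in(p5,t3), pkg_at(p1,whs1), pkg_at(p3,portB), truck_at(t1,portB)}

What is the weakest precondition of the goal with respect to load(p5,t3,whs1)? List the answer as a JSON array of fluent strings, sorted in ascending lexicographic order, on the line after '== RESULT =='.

Compute (G \ add) ∪ pre:
  G ∩ del = {}  (empty — regression defined)
  G \ add = {in(p5,t3), pkg_at(p1,whs1), pkg_at(p3,portB), truck_at(t1,portB)} \ {in(p5,t3)} = {pkg_at(p1,whs1), pkg_at(p3,portB), truck_at(t1,portB)}
  ∪ pre   = {pkg_at(p1,whs1), pkg_at(p3,portB), truck_at(t1,portB)} ∪ {pkg_at(p5,whs1), truck_at(t3,whs1)}
          = {pkg_at(p1,whs1), pkg_at(p3,portB), pkg_at(p5,whs1), truck_at(t1,portB), truck_at(t3,whs1)}

== RESULT ==
["pkg_at(p1,whs1)", "pkg_at(p3,portB)", "pkg_at(p5,whs1)", "truck_at(t1,portB)", "truck_at(t3,whs1)"]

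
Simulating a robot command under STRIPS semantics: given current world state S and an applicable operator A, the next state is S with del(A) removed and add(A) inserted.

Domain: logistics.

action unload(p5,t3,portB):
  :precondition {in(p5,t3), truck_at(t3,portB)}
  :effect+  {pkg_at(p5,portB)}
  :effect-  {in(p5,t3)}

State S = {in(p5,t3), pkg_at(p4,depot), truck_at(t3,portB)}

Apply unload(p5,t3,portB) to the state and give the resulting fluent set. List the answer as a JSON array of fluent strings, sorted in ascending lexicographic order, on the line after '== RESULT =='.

Compute (S \ del) ∪ add:
  pre ⊆ S: {in(p5,t3), truck_at(t3,portB)} ⊆ S  — applicable
  S \ del = {pkg_at(p4,depot), truck_at(t3,portB)}
  ∪ add   = {pkg_at(p4,depot), pkg_at(p5,portB), truck_at(t3,portB)}

== RESULT ==
["pkg_at(p4,depot)", "pkg_at(p5,portB)", "truck_at(t3,portB)"]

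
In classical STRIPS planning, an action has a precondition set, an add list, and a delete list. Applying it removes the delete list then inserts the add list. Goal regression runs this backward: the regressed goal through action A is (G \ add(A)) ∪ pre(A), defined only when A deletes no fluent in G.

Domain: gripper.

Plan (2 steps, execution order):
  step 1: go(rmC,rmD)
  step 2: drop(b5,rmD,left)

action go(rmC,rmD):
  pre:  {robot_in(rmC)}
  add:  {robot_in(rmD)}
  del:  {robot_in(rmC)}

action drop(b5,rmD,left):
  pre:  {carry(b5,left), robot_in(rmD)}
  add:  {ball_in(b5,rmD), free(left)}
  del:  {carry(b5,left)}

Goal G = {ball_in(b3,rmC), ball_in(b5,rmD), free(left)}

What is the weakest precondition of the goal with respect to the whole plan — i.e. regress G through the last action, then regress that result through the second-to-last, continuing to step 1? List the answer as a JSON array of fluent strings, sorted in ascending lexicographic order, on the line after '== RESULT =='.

Work backward from the goal:
  through step 2 (drop(b5,rmD,left)): drop {ball_in(b5,rmD), free(left)}, keep {ball_in(b3,rmC)}, require {carry(b5,left), robot_in(rmD)}
    → {ball_in(b3,rmC), carry(b5,left), robot_in(rmD)}
  through step 1 (go(rmC,rmD)): drop {robot_in(rmD)}, keep {ball_in(b3,rmC), carry(b5,left)}, require {robot_in(rmC)}
    → {ball_in(b3,rmC), carry(b5,left), robot_in(rmC)}

== RESULT ==
["ball_in(b3,rmC)", "carry(b5,left)", "robot_in(rmC)"]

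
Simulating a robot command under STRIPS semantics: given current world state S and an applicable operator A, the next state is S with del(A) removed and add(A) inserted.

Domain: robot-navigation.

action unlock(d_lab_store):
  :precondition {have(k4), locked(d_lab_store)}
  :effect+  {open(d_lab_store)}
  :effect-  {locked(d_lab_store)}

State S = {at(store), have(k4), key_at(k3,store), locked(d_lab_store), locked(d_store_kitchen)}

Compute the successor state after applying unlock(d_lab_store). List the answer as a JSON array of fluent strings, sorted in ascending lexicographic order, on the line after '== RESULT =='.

Compute (S \ del) ∪ add:
  pre ⊆ S: {have(k4), locked(d_lab_store)} ⊆ S  — applicable
  S \ del = {at(store), have(k4), key_at(k3,store), locked(d_store_kitchen)}
  ∪ add   = {at(store), have(k4), key_at(k3,store), locked(d_store_kitchen), open(d_lab_store)}

== RESULT ==
["at(store)", "have(k4)", "key_at(k3,store)", "locked(d_store_kitchen)", "open(d_lab_store)"]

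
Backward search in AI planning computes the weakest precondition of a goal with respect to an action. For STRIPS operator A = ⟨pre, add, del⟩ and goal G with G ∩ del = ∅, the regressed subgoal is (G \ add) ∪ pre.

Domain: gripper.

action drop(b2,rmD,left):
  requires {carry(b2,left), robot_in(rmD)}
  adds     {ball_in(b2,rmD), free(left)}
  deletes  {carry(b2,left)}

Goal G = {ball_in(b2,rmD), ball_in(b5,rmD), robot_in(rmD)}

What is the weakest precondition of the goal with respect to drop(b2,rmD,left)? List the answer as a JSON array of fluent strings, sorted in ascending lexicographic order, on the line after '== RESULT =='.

Compute (G \ add) ∪ pre:
  G ∩ del = {}  (empty — regression defined)
  G \ add = {ball_in(b2,rmD), ball_in(b5,rmD), robot_in(rmD)} \ {ball_in(b2,rmD), free(left)} = {ball_in(b5,rmD), robot_in(rmD)}
  ∪ pre   = {ball_in(b5,rmD), robot_in(rmD)} ∪ {carry(b2,left), robot_in(rmD)}
          = {ball_in(b5,rmD), carry(b2,left), robot_in(rmD)}

== RESULT ==
["ball_in(b5,rmD)", "carry(b2,left)", "robot_in(rmD)"]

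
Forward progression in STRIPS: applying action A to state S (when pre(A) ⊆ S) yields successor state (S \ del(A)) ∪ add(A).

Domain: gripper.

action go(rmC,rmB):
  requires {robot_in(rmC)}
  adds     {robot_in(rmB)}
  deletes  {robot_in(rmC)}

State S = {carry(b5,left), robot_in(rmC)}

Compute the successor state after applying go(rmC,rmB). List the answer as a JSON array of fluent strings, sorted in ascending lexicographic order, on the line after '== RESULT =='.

Compute (S \ del) ∪ add:
  pre ⊆ S: {robot_in(rmC)} ⊆ S  — applicable
  S \ del = {carry(b5,left)}
  ∪ add   = {carry(b5,left), robot_in(rmB)}

== RESULT ==
["carry(b5,left)", "robot_in(rmB)"]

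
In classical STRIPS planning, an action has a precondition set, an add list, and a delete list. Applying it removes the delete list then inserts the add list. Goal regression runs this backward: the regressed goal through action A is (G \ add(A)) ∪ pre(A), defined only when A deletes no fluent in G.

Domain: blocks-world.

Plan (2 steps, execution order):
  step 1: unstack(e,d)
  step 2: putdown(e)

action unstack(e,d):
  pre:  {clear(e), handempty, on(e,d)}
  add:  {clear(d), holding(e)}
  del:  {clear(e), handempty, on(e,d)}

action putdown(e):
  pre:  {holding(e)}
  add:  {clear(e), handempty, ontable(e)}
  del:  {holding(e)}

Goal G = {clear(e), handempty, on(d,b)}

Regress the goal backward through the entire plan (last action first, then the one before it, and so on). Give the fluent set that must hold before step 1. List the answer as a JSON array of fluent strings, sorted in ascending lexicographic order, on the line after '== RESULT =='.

Work backward from the goal:
  through step 2 (putdown(e)): drop {clear(e), handempty}, keep {on(d,b)}, require {holding(e)}
    → {holding(e), on(d,b)}
  through step 1 (unstack(e,d)): drop {holding(e)}, keep {on(d,b)}, require {clear(e), handempty, on(e,d)}
    → {clear(e), handempty, on(d,b), on(e,d)}

== RESULT ==
["clear(e)", "handempty", "on(d,b)", "on(e,d)"]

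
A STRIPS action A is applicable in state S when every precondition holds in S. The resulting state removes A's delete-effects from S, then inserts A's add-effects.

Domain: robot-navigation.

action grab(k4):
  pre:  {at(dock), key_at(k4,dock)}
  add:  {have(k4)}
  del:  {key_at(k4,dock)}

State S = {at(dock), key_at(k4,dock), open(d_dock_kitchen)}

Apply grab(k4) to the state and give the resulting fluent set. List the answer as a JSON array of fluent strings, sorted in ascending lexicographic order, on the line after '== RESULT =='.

Progress:
  pre ⊆ S: {at(dock), key_at(k4,dock)} ⊆ S  — applicable
  S \ del = {at(dock), open(d_dock_kitchen)}
  ∪ add   = {at(dock), have(k4), open(d_dock_kitchen)}

== RESULT ==
["at(dock)", "have(k4)", "open(d_dock_kitchen)"]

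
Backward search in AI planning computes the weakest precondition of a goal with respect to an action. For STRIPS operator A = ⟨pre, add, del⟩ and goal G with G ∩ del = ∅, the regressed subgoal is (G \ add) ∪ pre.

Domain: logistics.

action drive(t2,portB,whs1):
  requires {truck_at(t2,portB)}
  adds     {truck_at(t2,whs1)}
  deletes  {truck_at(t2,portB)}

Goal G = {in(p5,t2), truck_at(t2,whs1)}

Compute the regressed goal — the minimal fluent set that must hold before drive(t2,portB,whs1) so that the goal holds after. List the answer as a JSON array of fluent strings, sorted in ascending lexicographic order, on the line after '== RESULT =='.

Regress:
  G ∩ del = {}  (empty — regression defined)
  G \ add = {in(p5,t2), truck_at(t2,whs1)} \ {truck_at(t2,whs1)} = {in(p5,t2)}
  ∪ pre   = {in(p5,t2)} ∪ {truck_at(t2,portB)}
          = {in(p5,t2), truck_at(t2,portB)}

== RESULT ==
["in(p5,t2)", "truck_at(t2,portB)"]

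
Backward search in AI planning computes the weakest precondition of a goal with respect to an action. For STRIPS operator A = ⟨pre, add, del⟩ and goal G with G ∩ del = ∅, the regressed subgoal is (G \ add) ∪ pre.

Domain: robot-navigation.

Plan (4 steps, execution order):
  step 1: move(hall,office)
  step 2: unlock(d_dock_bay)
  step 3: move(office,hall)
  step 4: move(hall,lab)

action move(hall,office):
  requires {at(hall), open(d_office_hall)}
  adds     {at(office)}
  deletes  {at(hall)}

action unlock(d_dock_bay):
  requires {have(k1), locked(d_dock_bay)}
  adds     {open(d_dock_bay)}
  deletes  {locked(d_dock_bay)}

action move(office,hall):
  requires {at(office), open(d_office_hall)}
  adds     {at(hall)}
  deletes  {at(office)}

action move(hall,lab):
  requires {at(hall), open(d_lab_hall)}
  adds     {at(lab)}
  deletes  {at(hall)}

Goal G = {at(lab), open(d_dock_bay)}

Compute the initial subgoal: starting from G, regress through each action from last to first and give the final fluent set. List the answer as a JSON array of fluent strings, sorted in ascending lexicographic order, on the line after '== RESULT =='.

Regress step by step:
  through step 4 (move(hall,lab)): drop {at(lab)}, keep {open(d_dock_bay)}, require {at(hall), open(d_lab_hall)}
    → {at(hall), open(d_dock_bay), open(d_lab_hall)}
  through step 3 (move(office,hall)): drop {at(hall)}, keep {open(d_dock_bay), open(d_lab_hall)}, require {at(office), open(d_office_hall)}
    → {at(office), open(d_dock_bay), open(d_lab_hall), open(d_office_hall)}
  through step 2 (unlock(d_dock_bay)): drop {open(d_dock_bay)}, keep {at(office), open(d_lab_hall), open(d_office_hall)}, require {have(k1), locked(d_dock_bay)}
    → {at(office), have(k1), locked(d_dock_bay), open(d_lab_hall), open(d_office_hall)}
  through step 1 (move(hall,office)): drop {at(office)}, keep {have(k1), locked(d_dock_bay), open(d_lab_hall), open(d_office_hall)}, require {at(hall), open(d_office_hall)}
    → {at(hall), have(k1), locked(d_dock_bay), open(d_lab_hall), open(d_office_hall)}

== RESULT ==
["at(hall)", "have(k1)", "locked(d_dock_bay)", "open(d_lab_hall)", "open(d_office_hall)"]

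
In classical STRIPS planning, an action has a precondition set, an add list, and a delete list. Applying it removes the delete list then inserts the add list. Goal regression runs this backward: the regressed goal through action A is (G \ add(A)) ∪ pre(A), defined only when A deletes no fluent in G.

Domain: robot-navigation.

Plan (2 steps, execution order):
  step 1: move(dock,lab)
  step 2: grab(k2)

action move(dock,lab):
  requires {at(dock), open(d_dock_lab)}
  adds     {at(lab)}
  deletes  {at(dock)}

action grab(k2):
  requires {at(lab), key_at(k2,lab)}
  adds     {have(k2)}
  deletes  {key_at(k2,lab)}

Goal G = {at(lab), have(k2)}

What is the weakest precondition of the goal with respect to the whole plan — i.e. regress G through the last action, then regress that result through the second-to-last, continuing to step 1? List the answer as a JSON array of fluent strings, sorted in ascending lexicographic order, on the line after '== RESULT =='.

Work backward from the goal:
  through step 2 (grab(k2)): drop {have(k2)}, keep {at(lab)}, require {at(lab), key_at(k2,lab)}
    → {at(lab), key_at(k2,lab)}
  through step 1 (move(dock,lab)): drop {at(lab)}, keep {key_at(k2,lab)}, require {at(dock), open(d_dock_lab)}
    → {at(dock), key_at(k2,lab), open(d_dock_lab)}

== RESULT ==
["at(dock)", "key_at(k2,lab)", "open(d_dock_lab)"]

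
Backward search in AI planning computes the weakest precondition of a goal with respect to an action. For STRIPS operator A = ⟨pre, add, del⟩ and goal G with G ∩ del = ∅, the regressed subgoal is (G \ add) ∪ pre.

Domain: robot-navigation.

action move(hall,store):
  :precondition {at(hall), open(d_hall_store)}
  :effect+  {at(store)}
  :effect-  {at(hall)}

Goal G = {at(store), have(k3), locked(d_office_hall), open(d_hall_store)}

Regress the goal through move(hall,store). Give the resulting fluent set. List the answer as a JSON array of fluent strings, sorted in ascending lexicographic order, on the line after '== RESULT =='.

Compute (G \ add) ∪ pre:
  G ∩ del = {}  (empty — regression defined)
  G \ add = {at(store), have(k3), locked(d_office_hall), open(d_hall_store)} \ {at(store)} = {have(k3), locked(d_office_hall), open(d_hall_store)}
  ∪ pre   = {have(k3), locked(d_office_hall), open(d_hall_store)} ∪ {at(hall), open(d_hall_store)}
          = {at(hall), have(k3), locked(d_office_hall), open(d_hall_store)}

== RESULT ==
["at(hall)", "have(k3)", "locked(d_office_hall)", "open(d_hall_store)"]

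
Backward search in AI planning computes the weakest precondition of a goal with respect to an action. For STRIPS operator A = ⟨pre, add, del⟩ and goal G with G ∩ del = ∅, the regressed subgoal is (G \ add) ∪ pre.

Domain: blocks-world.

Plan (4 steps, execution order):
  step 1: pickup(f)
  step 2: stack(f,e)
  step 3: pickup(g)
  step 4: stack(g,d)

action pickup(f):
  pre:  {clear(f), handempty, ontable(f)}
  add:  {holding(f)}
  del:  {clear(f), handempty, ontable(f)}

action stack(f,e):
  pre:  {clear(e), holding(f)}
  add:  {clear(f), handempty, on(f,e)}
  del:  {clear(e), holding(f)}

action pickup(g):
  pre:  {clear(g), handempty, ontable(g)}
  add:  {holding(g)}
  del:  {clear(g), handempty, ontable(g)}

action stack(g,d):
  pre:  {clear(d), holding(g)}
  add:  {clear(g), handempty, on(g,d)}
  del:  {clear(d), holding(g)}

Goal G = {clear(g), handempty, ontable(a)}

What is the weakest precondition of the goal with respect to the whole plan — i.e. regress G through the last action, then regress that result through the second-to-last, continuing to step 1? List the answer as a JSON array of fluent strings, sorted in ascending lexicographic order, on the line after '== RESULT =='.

Regress step by step:
  through step 4 (stack(g,d)): drop {clear(g), handempty}, keep {ontable(a)}, require {clear(d), holding(g)}
    → {clear(d), holding(g), ontable(a)}
  through step 3 (pickup(g)): drop {holding(g)}, keep {clear(d), ontable(a)}, require {clear(g), handempty, ontable(g)}
    → {clear(d), clear(g), handempty, ontable(a), ontable(g)}
  through step 2 (stack(f,e)): drop {handempty}, keep {clear(d), clear(g), ontable(a), ontable(g)}, require {clear(e), holding(f)}
    → {clear(d), clear(e), clear(g), holding(f), ontable(a), ontable(g)}
  through step 1 (pickup(f)): drop {holding(f)}, keep {clear(d), clear(e), clear(g), ontable(a), ontable(g)}, require {clear(f), handempty, ontable(f)}
    → {clear(d), clear(e), clear(f), clear(g), handempty, ontable(a), ontable(f), ontable(g)}

== RESULT ==
["clear(d)", "clear(e)", "clear(f)", "clear(g)", "handempty", "ontable(a)", "ontable(f)", "ontable(g)"]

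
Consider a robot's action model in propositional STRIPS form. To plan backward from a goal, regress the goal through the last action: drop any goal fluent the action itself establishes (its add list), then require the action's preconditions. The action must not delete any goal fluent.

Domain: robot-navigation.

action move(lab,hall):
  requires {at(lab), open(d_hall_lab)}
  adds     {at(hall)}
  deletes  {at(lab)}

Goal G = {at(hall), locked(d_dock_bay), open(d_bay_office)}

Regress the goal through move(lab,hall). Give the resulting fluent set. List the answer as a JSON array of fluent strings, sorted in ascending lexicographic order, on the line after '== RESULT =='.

Compute (G \ add) ∪ pre:
  G ∩ del = {}  (empty — regression defined)
  G \ add = {at(hall), locked(d_dock_bay), open(d_bay_office)} \ {at(hall)} = {locked(d_dock_bay), open(d_bay_office)}
  ∪ pre   = {locked(d_dock_bay), open(d_bay_office)} ∪ {at(lab), open(d_hall_lab)}
          = {at(lab), locked(d_dock_bay), open(d_bay_office), open(d_hall_lab)}

== RESULT ==
["at(lab)", "locked(d_dock_bay)", "open(d_bay_office)", "open(d_hall_lab)"]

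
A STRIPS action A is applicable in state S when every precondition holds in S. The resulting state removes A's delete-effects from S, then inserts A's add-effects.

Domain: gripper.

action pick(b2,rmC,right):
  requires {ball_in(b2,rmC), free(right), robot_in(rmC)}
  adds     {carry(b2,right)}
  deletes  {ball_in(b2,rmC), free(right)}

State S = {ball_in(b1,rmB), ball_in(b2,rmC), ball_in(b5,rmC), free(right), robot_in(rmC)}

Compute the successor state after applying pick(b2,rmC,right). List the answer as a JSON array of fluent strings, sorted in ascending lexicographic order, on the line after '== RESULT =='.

Progress:
  pre ⊆ S: {ball_in(b2,rmC), free(right), robot_in(rmC)} ⊆ S  — applicable
  S \ del = {ball_in(b1,rmB), ball_in(b5,rmC), robot_in(rmC)}
  ∪ add   = {ball_in(b1,rmB), ball_in(b5,rmC), carry(b2,right), robot_in(rmC)}

== RESULT ==
["ball_in(b1,rmB)", "ball_in(b5,rmC)", "carry(b2,right)", "robot_in(rmC)"]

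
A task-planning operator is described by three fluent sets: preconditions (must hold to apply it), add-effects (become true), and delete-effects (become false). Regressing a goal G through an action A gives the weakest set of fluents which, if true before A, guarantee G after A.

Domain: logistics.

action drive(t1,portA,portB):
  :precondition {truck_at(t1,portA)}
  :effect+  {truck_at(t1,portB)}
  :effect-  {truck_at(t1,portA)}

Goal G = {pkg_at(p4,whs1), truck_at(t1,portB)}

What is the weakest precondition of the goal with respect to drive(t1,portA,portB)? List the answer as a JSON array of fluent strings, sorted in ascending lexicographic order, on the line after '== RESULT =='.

Regress:
  G ∩ del = {}  (empty — regression defined)
  G \ add = {pkg_at(p4,whs1), truck_at(t1,portB)} \ {truck_at(t1,portB)} = {pkg_at(p4,whs1)}
  ∪ pre   = {pkg_at(p4,whs1)} ∪ {truck_at(t1,portA)}
          = {pkg_at(p4,whs1), truck_at(t1,portA)}

== RESULT ==
["pkg_at(p4,whs1)", "truck_at(t1,portA)"]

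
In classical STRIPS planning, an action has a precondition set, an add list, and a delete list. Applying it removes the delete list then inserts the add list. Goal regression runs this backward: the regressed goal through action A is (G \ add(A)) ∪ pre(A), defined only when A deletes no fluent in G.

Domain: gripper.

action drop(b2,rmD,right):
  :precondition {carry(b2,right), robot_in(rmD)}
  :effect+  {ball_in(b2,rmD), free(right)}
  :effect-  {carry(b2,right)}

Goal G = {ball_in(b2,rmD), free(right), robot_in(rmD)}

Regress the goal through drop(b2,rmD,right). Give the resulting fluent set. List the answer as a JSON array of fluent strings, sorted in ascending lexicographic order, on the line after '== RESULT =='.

Compute (G \ add) ∪ pre:
  G ∩ del = {}  (empty — regression defined)
  G \ add = {ball_in(b2,rmD), free(right), robot_in(rmD)} \ {ball_in(b2,rmD), free(right)} = {robot_in(rmD)}
  ∪ pre   = {robot_in(rmD)} ∪ {carry(b2,right), robot_in(rmD)}
          = {carry(b2,right), robot_in(rmD)}

== RESULT ==
["carry(b2,right)", "robot_in(rmD)"]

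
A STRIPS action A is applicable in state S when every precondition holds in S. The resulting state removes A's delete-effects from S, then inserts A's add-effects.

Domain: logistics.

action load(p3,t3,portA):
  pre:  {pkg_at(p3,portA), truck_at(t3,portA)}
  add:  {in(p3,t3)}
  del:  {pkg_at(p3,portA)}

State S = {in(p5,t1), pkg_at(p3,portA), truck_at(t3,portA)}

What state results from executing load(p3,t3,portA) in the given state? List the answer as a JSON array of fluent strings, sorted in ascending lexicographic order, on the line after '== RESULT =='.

Progress:
  pre ⊆ S: {pkg_at(p3,portA), truck_at(t3,portA)} ⊆ S  — applicable
  S \ del = {in(p5,t1), truck_at(t3,portA)}
  ∪ add   = {in(p3,t3), in(p5,t1), truck_at(t3,portA)}

== RESULT ==
["in(p3,t3)", "in(p5,t1)", "truck_at(t3,portA)"]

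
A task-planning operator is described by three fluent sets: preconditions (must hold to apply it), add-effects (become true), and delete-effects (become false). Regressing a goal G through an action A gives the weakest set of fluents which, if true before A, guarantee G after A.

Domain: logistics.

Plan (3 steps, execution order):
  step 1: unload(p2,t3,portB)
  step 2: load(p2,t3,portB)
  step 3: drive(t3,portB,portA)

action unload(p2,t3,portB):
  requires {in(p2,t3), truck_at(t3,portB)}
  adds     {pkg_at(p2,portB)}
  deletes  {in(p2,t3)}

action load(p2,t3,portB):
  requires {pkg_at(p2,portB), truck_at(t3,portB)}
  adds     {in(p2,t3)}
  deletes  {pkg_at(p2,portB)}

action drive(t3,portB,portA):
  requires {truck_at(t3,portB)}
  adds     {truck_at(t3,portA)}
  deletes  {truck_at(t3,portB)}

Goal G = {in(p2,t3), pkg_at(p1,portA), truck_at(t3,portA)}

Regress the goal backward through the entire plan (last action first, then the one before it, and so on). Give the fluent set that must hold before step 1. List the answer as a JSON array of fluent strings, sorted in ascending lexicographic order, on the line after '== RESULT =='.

Work backward from the goal:
  through step 3 (drive(t3,portB,portA)): drop {truck_at(t3,portA)}, keep {in(p2,t3), pkg_at(p1,portA)}, require {truck_at(t3,portB)}
    → {in(p2,t3), pkg_at(p1,portA), truck_at(t3,portB)}
  through step 2 (load(p2,t3,portB)): drop {in(p2,t3)}, keep {pkg_at(p1,portA), truck_at(t3,portB)}, require {pkg_at(p2,portB), truck_at(t3,portB)}
    → {pkg_at(p1,portA), pkg_at(p2,portB), truck_at(t3,portB)}
  through step 1 (unload(p2,t3,portB)): drop {pkg_at(p2,portB)}, keep {pkg_at(p1,portA), truck_at(t3,portB)}, require {in(p2,t3), truck_at(t3,portB)}
    → {in(p2,t3), pkg_at(p1,portA), truck_at(t3,portB)}

== RESULT ==
["in(p2,t3)", "pkg_at(p1,portA)", "truck_at(t3,portB)"]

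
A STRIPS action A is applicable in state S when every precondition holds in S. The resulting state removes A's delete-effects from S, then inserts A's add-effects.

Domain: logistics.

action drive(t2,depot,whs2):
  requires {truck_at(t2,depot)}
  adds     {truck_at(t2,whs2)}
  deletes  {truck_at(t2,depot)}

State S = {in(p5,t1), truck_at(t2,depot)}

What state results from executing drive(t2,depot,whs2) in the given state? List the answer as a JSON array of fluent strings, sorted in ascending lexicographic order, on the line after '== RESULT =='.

Compute (S \ del) ∪ add:
  pre ⊆ S: {truck_at(t2,depot)} ⊆ S  — applicable
  S \ del = {in(p5,t1)}
  ∪ add   = {in(p5,t1), truck_at(t2,whs2)}

== RESULT ==
["in(p5,t1)", "truck_at(t2,whs2)"]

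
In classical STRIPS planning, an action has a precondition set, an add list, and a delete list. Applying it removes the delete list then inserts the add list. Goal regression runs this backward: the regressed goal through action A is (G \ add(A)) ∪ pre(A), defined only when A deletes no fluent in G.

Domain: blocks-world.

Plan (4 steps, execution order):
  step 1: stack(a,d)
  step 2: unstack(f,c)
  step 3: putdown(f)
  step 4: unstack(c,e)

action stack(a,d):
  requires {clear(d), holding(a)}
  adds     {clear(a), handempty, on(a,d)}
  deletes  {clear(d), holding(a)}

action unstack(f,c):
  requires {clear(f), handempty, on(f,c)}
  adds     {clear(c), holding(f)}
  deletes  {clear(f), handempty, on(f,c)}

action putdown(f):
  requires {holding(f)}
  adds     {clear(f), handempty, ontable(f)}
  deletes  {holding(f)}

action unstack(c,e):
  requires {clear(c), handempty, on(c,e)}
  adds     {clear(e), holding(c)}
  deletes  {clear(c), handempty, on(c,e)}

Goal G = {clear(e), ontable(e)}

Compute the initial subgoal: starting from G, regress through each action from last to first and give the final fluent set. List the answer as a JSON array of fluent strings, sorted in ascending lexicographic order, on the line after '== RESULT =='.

Work backward from the goal:
  through step 4 (unstack(c,e)): drop {clear(e)}, keep {ontable(e)}, require {clear(c), handempty, on(c,e)}
    → {clear(c), handempty, on(c,e), ontable(e)}
  through step 3 (putdown(f)): drop {handempty}, keep {clear(c), on(c,e), ontable(e)}, require {holding(f)}
    → {clear(c), holding(f), on(c,e), ontable(e)}
  through step 2 (unstack(f,c)): drop {clear(c), holding(f)}, keep {on(c,e), ontable(e)}, require {clear(f), handempty, on(f,c)}
    → {clear(f), handempty, on(c,e), on(f,c), ontable(e)}
  through step 1 (stack(a,d)): drop {handempty}, keep {clear(f), on(c,e), on(f,c), ontable(e)}, require {clear(d), holding(a)}
    → {clear(d), clear(f), holding(a), on(c,e), on(f,c), ontable(e)}

== RESULT ==
["clear(d)", "clear(f)", "holding(a)", "on(c,e)", "on(f,c)", "ontable(e)"]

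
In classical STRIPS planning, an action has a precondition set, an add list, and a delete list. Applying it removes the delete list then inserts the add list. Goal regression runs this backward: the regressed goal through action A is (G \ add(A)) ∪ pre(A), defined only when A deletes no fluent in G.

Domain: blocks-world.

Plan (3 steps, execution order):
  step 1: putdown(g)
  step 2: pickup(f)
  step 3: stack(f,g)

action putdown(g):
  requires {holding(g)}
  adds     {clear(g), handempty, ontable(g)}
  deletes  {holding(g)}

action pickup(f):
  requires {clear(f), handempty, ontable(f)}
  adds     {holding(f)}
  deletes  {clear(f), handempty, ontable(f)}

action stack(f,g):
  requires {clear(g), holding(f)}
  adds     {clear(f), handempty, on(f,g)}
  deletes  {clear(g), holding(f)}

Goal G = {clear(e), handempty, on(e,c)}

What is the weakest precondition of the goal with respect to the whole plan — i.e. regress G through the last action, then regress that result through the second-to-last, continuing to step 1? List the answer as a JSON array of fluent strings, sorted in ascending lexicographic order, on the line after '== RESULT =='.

Regress step by step:
  through step 3 (stack(f,g)): drop {handempty}, keep {clear(e), on(e,c)}, require {clear(g), holding(f)}
    → {clear(e), clear(g), holding(f), on(e,c)}
  through step 2 (pickup(f)): drop {holding(f)}, keep {clear(e), clear(g), on(e,c)}, require {clear(f), handempty, ontable(f)}
    → {clear(e), clear(f), clear(g), handempty, on(e,c), ontable(f)}
  through step 1 (putdown(g)): drop {clear(g), handempty}, keep {clear(e), clear(f), on(e,c), ontable(f)}, require {holding(g)}
    → {clear(e), clear(f), holding(g), on(e,c), ontable(f)}

== RESULT ==
["clear(e)", "clear(f)", "holding(g)", "on(e,c)", "ontable(f)"]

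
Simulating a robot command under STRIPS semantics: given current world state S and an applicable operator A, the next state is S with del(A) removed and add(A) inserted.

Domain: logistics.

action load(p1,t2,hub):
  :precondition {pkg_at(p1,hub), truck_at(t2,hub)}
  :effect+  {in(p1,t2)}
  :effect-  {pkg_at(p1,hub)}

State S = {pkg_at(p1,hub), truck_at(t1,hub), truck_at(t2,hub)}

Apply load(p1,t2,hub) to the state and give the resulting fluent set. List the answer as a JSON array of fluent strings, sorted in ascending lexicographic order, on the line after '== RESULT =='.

Progress:
  pre ⊆ S: {pkg_at(p1,hub), truck_at(t2,hub)} ⊆ S  — applicable
  S \ del = {truck_at(t1,hub), truck_at(t2,hub)}
  ∪ add   = {in(p1,t2), truck_at(t1,hub), truck_at(t2,hub)}

== RESULT ==
["in(p1,t2)", "truck_at(t1,hub)", "truck_at(t2,hub)"]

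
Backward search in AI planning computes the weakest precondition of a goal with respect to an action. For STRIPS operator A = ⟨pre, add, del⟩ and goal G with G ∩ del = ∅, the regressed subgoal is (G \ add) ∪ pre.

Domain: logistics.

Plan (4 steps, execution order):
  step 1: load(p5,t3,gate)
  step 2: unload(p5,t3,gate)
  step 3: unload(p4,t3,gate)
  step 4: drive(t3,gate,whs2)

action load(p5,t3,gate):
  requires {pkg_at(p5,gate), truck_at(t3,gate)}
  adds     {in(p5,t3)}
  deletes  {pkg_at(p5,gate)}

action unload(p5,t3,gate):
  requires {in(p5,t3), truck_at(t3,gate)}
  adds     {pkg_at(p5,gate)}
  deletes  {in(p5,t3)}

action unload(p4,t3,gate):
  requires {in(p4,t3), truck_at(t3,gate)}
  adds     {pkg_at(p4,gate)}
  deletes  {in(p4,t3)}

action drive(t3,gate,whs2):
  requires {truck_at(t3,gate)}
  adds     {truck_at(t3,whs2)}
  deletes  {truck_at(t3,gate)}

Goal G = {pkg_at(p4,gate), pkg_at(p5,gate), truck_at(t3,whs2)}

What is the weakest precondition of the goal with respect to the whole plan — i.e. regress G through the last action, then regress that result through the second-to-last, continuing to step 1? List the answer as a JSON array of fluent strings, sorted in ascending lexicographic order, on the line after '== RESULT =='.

Work backward from the goal:
  through step 4 (drive(t3,gate,whs2)): drop {truck_at(t3,whs2)}, keep {pkg_at(p4,gate), pkg_at(p5,gate)}, require {truck_at(t3,gate)}
    → {pkg_at(p4,gate), pkg_at(p5,gate), truck_at(t3,gate)}
  through step 3 (unload(p4,t3,gate)): drop {pkg_at(p4,gate)}, keep {pkg_at(p5,gate), truck_at(t3,gate)}, require {in(p4,t3), truck_at(t3,gate)}
    → {in(p4,t3), pkg_at(p5,gate), truck_at(t3,gate)}
  through step 2 (unload(p5,t3,gate)): drop {pkg_at(p5,gate)}, keep {in(p4,t3), truck_at(t3,gate)}, require {in(p5,t3), truck_at(t3,gate)}
    → {in(p4,t3), in(p5,t3), truck_at(t3,gate)}
  through step 1 (load(p5,t3,gate)): drop {in(p5,t3)}, keep {in(p4,t3), truck_at(t3,gate)}, require {pkg_at(p5,gate), truck_at(t3,gate)}
    → {in(p4,t3), pkg_at(p5,gate), truck_at(t3,gate)}

== RESULT ==
["in(p4,t3)", "pkg_at(p5,gate)", "truck_at(t3,gate)"]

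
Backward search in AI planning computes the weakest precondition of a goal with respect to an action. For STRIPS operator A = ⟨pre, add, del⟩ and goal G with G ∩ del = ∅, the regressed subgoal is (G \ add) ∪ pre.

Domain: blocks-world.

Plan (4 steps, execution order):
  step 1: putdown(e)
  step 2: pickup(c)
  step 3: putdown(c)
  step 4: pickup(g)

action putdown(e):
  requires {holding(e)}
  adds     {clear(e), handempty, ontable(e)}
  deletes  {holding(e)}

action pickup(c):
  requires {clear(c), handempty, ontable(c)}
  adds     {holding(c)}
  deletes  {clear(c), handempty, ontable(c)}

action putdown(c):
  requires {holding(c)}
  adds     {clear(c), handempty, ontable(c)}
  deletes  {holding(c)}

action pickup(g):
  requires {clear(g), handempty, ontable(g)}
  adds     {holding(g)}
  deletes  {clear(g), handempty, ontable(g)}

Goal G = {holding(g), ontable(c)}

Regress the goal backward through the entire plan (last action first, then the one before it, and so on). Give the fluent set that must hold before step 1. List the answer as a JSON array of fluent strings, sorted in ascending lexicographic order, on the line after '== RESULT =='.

Work backward from the goal:
  through step 4 (pickup(g)): drop {holding(g)}, keep {ontable(c)}, require {clear(g), handempty, ontable(g)}
    → {clear(g), handempty, ontable(c), ontable(g)}
  through step 3 (putdown(c)): drop {handempty, ontable(c)}, keep {clear(g), ontable(g)}, require {holding(c)}
    → {clear(g), holding(c), ontable(g)}
  through step 2 (pickup(c)): drop {holding(c)}, keep {clear(g), ontable(g)}, require {clear(c), handempty, ontable(c)}
    → {clear(c), clear(g), handempty, ontable(c), ontable(g)}
  through step 1 (putdown(e)): drop {handempty}, keep {clear(c), clear(g), ontable(c), ontable(g)}, require {holding(e)}
    → {clear(c), clear(g), holding(e), ontable(c), ontable(g)}

== RESULT ==
["clear(c)", "clear(g)", "holding(e)", "ontable(c)", "ontable(g)"]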